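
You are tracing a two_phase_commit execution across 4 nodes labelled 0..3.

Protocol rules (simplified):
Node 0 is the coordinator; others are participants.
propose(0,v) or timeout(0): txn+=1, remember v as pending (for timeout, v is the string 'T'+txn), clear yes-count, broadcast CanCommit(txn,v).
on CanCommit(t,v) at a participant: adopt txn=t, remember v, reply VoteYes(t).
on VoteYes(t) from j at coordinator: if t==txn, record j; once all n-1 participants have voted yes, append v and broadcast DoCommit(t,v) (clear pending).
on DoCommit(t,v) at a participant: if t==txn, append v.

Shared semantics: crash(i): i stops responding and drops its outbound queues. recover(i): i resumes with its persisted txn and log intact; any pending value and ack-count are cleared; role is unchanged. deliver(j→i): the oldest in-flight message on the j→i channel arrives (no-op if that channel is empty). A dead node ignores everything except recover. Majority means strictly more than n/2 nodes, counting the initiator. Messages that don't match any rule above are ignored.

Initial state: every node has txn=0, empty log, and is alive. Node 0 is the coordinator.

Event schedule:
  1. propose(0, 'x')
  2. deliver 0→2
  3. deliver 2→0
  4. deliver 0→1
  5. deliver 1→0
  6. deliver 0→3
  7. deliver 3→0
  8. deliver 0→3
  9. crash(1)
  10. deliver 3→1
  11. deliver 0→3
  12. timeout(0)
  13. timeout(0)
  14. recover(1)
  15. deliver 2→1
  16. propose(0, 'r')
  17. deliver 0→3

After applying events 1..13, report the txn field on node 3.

1

e1 propose(0,'x'): 0[coor,t=1,-]
e2 deliver 0→2: 2[part,t=1,-]
e3 deliver 2→0: ·
e4 deliver 0→1: 1[part,t=1,-]
e5 deliver 1→0: ·
e6 deliver 0→3: 3[part,t=1,-]
e7 deliver 3→0: 0[coor,t=1,x]
e8 deliver 0→3: 3[part,t=1,x]
e9 crash(1): 1[✗part,t=1,-]
e10 deliver 3→1: ·
e11 deliver 0→3: ·
e12 timeout(0): 0[coor,t=2,x]
e13 timeout(0): 0[coor,t=3,x]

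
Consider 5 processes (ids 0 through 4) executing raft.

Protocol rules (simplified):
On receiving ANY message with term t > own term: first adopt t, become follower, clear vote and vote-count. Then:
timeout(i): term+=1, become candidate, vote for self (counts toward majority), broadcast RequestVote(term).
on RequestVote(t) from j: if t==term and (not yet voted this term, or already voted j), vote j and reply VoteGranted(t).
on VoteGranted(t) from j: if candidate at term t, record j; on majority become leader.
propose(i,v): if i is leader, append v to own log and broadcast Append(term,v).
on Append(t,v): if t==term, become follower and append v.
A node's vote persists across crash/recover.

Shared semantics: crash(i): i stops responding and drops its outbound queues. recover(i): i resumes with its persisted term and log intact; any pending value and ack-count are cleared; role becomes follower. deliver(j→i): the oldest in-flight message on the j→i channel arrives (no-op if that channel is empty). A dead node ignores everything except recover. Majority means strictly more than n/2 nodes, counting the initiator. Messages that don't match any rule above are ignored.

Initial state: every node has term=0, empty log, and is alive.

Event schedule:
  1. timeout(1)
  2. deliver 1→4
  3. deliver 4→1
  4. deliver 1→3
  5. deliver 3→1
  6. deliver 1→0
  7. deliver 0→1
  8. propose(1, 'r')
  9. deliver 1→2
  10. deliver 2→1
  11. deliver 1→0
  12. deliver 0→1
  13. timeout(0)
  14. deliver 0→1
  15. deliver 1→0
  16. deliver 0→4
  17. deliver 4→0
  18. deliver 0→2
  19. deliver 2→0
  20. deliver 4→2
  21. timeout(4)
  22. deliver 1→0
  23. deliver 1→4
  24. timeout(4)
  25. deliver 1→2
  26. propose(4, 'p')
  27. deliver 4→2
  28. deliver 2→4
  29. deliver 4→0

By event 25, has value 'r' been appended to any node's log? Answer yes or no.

yes

e1 timeout(1): 1[cand,t=1,-]
e2 deliver 1→4: 4[foll,t=1,-]
e3 deliver 4→1: ·
e4 deliver 1→3: 3[foll,t=1,-]
e5 deliver 3→1: 1[lead,t=1,-]
e6 deliver 1→0: 0[foll,t=1,-]
e7 deliver 0→1: ·
e8 propose(1,'r'): 1[lead,t=1,r]
e9 deliver 1→2: 2[foll,t=1,-]
e10 deliver 2→1: ·
e11 deliver 1→0: 0[foll,t=1,r]
e12 deliver 0→1: ·
e13 timeout(0): 0[cand,t=2,r]
e14 deliver 0→1: 1[foll,t=2,r]
e15 deliver 1→0: ·
e16 deliver 0→4: 4[foll,t=2,-]
e17 deliver 4→0: 0[lead,t=2,r]
e18 deliver 0→2: 2[foll,t=2,-]
e19 deliver 2→0: ·
e20 deliver 4→2: ·
e21 timeout(4): 4[cand,t=3,-]
e22 deliver 1→0: ·
e23 deliver 1→4: ·
e24 timeout(4): 4[cand,t=4,-]
e25 deliver 1→2: ·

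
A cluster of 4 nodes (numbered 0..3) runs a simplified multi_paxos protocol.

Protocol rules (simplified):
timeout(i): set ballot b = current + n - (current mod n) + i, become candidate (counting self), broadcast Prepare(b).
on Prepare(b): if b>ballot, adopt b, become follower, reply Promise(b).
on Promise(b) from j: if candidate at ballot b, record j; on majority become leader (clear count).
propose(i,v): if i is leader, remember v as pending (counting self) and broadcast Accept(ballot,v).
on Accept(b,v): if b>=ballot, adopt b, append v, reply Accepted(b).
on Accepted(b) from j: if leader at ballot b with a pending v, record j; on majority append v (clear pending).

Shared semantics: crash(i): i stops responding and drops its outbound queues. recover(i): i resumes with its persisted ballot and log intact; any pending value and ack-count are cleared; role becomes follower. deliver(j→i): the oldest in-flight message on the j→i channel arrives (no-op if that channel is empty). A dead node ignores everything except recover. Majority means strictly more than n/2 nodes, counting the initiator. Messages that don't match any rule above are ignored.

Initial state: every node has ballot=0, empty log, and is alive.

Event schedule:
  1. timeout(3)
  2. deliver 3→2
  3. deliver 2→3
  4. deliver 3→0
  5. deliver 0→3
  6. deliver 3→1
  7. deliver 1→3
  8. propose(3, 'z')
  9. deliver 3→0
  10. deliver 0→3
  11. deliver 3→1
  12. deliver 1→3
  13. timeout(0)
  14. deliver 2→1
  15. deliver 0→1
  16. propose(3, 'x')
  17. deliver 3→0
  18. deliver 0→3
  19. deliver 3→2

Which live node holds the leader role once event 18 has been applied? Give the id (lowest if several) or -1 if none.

[1] timeout(3) → N3(cand b7 [-])
[2] deliver 3→2 → N2(foll b7 [-])
[3] deliver 2→3 → ∅
[4] deliver 3→0 → N0(foll b7 [-])
[5] deliver 0→3 → N3(lead b7 [-])
[6] deliver 3→1 → N1(foll b7 [-])
[7] deliver 1→3 → ∅
[8] propose(3,'z') → ∅
[9] deliver 3→0 → N0(foll b7 [z])
[10] deliver 0→3 → ∅
[11] deliver 3→1 → N1(foll b7 [z])
[12] deliver 1→3 → N3(lead b7 [z])
[13] timeout(0) → N0(cand b8 [z])
[14] deliver 2→1 → ∅
[15] deliver 0→1 → N1(foll b8 [z])
[16] propose(3,'x') → ∅
[17] deliver 3→0 → ∅
[18] deliver 0→3 → N3(foll b8 [z])

-1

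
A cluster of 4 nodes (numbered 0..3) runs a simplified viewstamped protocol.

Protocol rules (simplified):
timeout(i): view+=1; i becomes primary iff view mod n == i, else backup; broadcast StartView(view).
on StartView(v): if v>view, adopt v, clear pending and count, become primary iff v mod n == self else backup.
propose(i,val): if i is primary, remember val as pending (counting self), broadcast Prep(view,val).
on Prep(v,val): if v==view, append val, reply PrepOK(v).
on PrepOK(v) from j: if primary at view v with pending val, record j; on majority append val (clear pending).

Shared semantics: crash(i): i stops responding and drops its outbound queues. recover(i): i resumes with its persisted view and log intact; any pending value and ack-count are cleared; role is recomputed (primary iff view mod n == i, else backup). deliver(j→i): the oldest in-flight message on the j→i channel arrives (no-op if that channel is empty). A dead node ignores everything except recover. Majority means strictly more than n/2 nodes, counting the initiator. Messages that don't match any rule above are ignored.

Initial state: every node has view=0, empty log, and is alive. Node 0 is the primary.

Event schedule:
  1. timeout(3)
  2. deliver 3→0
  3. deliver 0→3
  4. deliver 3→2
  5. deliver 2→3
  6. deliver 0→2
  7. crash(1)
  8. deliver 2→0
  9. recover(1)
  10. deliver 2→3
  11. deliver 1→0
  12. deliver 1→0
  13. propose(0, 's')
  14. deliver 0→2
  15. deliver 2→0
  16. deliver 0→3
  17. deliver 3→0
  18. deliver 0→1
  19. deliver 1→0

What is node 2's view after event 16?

e1 timeout(3): 3[back,v=1,-]
e2 deliver 3→0: 0[back,v=1,-]
e3 deliver 0→3: ·
e4 deliver 3→2: 2[back,v=1,-]
e5 deliver 2→3: ·
e6 deliver 0→2: ·
e7 crash(1): 1[✗back,v=0,-]
e8 deliver 2→0: ·
e9 recover(1): 1[back,v=0,-]
e10 deliver 2→3: ·
e11 deliver 1→0: ·
e12 deliver 1→0: ·
e13 propose(0,'s'): ·
e14 deliver 0→2: ·
e15 deliver 2→0: ·
e16 deliver 0→3: ·

1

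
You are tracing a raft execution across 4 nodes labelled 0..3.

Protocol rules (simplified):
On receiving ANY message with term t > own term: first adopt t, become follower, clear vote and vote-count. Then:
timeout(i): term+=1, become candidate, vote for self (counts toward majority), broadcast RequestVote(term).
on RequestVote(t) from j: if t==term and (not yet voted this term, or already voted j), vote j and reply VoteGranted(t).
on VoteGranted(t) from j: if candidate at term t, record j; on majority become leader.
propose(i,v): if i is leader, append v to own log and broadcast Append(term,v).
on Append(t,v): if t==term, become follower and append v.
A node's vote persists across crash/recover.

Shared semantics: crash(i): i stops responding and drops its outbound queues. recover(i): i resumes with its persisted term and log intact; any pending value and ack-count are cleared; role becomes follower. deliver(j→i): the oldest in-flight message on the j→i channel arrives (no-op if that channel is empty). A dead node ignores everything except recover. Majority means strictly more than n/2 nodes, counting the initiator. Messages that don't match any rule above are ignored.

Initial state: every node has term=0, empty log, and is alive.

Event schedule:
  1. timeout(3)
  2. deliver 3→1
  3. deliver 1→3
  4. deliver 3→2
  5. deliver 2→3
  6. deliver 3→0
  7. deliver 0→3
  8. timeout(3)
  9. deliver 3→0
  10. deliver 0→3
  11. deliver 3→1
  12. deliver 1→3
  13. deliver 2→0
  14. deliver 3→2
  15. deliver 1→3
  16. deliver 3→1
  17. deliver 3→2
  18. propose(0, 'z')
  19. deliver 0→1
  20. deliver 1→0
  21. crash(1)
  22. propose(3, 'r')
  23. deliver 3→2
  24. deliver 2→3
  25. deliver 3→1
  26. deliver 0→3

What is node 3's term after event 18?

2

e1 timeout(3): 3[cand,t=1,-]
e2 deliver 3→1: 1[foll,t=1,-]
e3 deliver 1→3: ·
e4 deliver 3→2: 2[foll,t=1,-]
e5 deliver 2→3: 3[lead,t=1,-]
e6 deliver 3→0: 0[foll,t=1,-]
e7 deliver 0→3: ·
e8 timeout(3): 3[cand,t=2,-]
e9 deliver 3→0: 0[foll,t=2,-]
e10 deliver 0→3: ·
e11 deliver 3→1: 1[foll,t=2,-]
e12 deliver 1→3: 3[lead,t=2,-]
e13 deliver 2→0: ·
e14 deliver 3→2: 2[foll,t=2,-]
e15 deliver 1→3: ·
e16 deliver 3→1: ·
e17 deliver 3→2: ·
e18 propose(0,'z'): ·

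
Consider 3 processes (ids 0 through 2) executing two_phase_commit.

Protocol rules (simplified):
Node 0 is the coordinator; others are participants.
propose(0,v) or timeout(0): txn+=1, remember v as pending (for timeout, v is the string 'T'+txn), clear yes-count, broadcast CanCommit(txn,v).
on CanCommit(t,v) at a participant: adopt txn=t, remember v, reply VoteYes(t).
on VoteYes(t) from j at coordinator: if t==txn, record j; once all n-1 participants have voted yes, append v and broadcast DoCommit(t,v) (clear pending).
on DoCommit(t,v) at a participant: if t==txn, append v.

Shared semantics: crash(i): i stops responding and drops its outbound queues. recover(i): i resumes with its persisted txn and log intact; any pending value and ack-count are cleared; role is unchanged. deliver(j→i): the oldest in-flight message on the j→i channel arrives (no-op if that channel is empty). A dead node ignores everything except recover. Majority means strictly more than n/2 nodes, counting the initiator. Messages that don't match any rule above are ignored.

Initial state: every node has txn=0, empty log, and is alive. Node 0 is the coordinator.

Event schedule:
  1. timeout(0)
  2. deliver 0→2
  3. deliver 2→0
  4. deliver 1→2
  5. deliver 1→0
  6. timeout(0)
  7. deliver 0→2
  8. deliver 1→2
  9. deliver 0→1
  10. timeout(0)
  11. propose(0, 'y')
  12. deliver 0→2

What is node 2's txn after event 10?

2

[1] timeout(0) → N0(coor t1 [-])
[2] deliver 0→2 → N2(part t1 [-])
[3] deliver 2→0 → ∅
[4] deliver 1→2 → ∅
[5] deliver 1→0 → ∅
[6] timeout(0) → N0(coor t2 [-])
[7] deliver 0→2 → N2(part t2 [-])
[8] deliver 1→2 → ∅
[9] deliver 0→1 → N1(part t1 [-])
[10] timeout(0) → N0(coor t3 [-])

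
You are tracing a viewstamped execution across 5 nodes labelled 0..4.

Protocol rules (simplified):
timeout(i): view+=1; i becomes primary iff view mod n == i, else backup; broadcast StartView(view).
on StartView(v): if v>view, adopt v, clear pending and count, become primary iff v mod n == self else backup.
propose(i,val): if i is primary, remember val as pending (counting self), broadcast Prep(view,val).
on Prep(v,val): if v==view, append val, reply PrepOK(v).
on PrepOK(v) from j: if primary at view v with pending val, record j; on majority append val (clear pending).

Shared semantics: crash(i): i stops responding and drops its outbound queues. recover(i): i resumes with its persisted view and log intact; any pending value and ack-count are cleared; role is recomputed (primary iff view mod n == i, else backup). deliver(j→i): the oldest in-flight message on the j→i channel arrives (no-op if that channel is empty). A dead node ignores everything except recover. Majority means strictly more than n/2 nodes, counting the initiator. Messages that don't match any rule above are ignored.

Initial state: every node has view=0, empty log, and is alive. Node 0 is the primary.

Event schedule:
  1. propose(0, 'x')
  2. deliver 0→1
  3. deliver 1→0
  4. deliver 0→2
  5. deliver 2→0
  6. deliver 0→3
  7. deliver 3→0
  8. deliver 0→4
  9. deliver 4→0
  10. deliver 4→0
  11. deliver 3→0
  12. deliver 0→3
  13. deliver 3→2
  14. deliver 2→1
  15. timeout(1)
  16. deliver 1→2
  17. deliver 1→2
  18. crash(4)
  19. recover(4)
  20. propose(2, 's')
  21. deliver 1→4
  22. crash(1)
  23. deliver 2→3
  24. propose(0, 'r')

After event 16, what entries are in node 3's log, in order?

[1] propose(0,'x') → ∅
[2] deliver 0→1 → N1(back v0 [x])
[3] deliver 1→0 → ∅
[4] deliver 0→2 → N2(back v0 [x])
[5] deliver 2→0 → N0(prim v0 [x])
[6] deliver 0→3 → N3(back v0 [x])
[7] deliver 3→0 → ∅
[8] deliver 0→4 → N4(back v0 [x])
[9] deliver 4→0 → ∅
[10] deliver 4→0 → ∅
[11] deliver 3→0 → ∅
[12] deliver 0→3 → ∅
[13] deliver 3→2 → ∅
[14] deliver 2→1 → ∅
[15] timeout(1) → N1(prim v1 [x])
[16] deliver 1→2 → N2(back v1 [x])

x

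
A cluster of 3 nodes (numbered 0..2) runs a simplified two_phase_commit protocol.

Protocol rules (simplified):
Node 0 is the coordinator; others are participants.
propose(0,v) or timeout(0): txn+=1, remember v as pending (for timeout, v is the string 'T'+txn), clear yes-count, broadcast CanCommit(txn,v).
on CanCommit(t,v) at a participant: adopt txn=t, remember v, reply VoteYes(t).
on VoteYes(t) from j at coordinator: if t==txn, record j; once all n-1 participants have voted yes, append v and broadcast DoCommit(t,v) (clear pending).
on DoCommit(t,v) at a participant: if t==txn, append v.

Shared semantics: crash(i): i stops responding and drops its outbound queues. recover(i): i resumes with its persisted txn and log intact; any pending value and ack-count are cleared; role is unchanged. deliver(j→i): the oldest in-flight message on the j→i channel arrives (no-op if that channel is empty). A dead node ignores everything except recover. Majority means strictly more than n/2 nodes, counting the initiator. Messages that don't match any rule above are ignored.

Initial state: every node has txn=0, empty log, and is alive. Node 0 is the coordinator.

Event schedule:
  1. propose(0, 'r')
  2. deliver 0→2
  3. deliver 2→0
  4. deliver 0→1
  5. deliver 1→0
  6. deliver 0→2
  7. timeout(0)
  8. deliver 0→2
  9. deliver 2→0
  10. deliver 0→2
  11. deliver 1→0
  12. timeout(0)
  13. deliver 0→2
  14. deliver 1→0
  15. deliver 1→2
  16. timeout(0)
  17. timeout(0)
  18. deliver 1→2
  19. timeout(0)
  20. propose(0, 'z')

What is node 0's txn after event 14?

step 1 propose(0,'r'): 0={coor,t=1,log=-}
step 2 deliver 0→2: 2={part,t=1,log=-}
step 3 deliver 2→0: —
step 4 deliver 0→1: 1={part,t=1,log=-}
step 5 deliver 1→0: 0={coor,t=1,log=r}
step 6 deliver 0→2: 2={part,t=1,log=r}
step 7 timeout(0): 0={coor,t=2,log=r}
step 8 deliver 0→2: 2={part,t=2,log=r}
step 9 deliver 2→0: —
step 10 deliver 0→2: —
step 11 deliver 1→0: —
step 12 timeout(0): 0={coor,t=3,log=r}
step 13 deliver 0→2: 2={part,t=3,log=r}
step 14 deliver 1→0: —

3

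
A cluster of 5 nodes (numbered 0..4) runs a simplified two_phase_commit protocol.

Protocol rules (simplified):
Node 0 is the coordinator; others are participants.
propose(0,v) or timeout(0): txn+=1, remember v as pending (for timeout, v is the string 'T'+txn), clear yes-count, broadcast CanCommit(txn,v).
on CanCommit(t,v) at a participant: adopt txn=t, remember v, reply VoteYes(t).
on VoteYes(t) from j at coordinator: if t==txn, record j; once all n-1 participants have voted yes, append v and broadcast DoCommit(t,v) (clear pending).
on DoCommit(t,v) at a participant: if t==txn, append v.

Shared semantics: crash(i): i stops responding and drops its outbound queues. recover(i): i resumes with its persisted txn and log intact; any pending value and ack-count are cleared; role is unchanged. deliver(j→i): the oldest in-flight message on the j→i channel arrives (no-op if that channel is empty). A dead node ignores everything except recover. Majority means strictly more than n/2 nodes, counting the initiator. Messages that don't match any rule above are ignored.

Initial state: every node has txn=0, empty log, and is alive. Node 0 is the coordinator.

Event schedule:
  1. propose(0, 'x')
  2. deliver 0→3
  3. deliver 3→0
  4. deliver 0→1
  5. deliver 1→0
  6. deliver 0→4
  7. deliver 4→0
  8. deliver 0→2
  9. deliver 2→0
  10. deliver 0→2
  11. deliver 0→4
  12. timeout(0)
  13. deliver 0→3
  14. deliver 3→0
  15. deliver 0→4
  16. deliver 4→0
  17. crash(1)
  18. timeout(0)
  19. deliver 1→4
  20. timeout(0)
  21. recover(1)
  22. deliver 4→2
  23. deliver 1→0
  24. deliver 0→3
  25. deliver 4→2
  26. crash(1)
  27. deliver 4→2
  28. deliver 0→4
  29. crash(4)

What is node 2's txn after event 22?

e1 propose(0,'x'): 0[coor,t=1,-]
e2 deliver 0→3: 3[part,t=1,-]
e3 deliver 3→0: ·
e4 deliver 0→1: 1[part,t=1,-]
e5 deliver 1→0: ·
e6 deliver 0→4: 4[part,t=1,-]
e7 deliver 4→0: ·
e8 deliver 0→2: 2[part,t=1,-]
e9 deliver 2→0: 0[coor,t=1,x]
e10 deliver 0→2: 2[part,t=1,x]
e11 deliver 0→4: 4[part,t=1,x]
e12 timeout(0): 0[coor,t=2,x]
e13 deliver 0→3: 3[part,t=1,x]
e14 deliver 3→0: ·
e15 deliver 0→4: 4[part,t=2,x]
e16 deliver 4→0: ·
e17 crash(1): 1[✗part,t=1,-]
e18 timeout(0): 0[coor,t=3,x]
e19 deliver 1→4: ·
e20 timeout(0): 0[coor,t=4,x]
e21 recover(1): 1[part,t=1,-]
e22 deliver 4→2: ·

1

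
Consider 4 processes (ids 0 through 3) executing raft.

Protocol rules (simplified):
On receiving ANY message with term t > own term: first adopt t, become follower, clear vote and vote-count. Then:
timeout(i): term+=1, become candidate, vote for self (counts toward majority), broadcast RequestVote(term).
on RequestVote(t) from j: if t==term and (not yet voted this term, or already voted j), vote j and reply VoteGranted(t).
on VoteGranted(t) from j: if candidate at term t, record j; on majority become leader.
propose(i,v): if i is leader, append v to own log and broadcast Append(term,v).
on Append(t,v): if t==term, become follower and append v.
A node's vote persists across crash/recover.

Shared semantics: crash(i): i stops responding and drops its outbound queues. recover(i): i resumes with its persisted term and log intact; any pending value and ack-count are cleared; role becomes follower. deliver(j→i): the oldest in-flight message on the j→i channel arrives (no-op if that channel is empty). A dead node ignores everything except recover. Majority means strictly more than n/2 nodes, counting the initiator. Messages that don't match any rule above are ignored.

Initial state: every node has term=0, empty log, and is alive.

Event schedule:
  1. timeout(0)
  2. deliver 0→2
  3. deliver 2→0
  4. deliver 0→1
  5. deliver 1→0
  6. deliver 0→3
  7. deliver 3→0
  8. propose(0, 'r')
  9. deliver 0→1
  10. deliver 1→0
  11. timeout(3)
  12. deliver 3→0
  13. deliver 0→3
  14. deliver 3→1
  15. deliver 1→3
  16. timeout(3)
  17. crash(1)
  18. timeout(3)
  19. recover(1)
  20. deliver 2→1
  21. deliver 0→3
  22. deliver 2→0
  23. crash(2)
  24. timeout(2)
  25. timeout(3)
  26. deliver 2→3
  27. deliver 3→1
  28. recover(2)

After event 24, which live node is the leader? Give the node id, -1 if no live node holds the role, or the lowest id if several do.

[1] timeout(0) → N0(cand t1 [-])
[2] deliver 0→2 → N2(foll t1 [-])
[3] deliver 2→0 → ∅
[4] deliver 0→1 → N1(foll t1 [-])
[5] deliver 1→0 → N0(lead t1 [-])
[6] deliver 0→3 → N3(foll t1 [-])
[7] deliver 3→0 → ∅
[8] propose(0,'r') → N0(lead t1 [r])
[9] deliver 0→1 → N1(foll t1 [r])
[10] deliver 1→0 → ∅
[11] timeout(3) → N3(cand t2 [-])
[12] deliver 3→0 → N0(foll t2 [r])
[13] deliver 0→3 → ∅
[14] deliver 3→1 → N1(foll t2 [r])
[15] deliver 1→3 → ∅
[16] timeout(3) → N3(cand t3 [-])
[17] crash(1) → N1(✗foll t2 [r])
[18] timeout(3) → N3(cand t4 [-])
[19] recover(1) → N1(foll t2 [r])
[20] deliver 2→1 → ∅
[21] deliver 0→3 → ∅
[22] deliver 2→0 → ∅
[23] crash(2) → N2(✗foll t1 [-])
[24] timeout(2) → ∅

-1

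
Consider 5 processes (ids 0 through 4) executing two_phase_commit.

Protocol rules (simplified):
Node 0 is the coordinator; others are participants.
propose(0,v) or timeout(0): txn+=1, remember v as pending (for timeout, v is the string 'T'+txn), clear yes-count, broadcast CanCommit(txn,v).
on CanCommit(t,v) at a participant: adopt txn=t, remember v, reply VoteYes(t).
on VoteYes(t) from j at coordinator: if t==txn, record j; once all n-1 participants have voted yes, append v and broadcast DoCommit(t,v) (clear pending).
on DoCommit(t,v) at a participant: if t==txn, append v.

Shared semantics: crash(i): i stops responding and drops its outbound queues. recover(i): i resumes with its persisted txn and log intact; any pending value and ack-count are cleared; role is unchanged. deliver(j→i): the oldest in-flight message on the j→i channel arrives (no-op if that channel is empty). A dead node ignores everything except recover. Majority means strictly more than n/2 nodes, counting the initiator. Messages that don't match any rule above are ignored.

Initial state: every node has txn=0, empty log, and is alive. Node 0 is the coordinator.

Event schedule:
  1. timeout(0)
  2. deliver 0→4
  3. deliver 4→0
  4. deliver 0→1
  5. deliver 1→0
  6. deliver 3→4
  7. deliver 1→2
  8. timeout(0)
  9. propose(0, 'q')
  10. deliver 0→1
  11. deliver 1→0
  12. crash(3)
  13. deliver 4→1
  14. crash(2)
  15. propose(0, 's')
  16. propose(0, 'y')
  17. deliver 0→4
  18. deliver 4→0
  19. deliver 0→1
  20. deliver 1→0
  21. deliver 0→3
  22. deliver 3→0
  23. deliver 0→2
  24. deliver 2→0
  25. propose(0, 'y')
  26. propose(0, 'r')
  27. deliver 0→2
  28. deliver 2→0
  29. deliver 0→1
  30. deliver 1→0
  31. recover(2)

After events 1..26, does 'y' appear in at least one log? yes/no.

no

step 1 timeout(0): 0={coor,t=1,log=-}
step 2 deliver 0→4: 4={part,t=1,log=-}
step 3 deliver 4→0: —
step 4 deliver 0→1: 1={part,t=1,log=-}
step 5 deliver 1→0: —
step 6 deliver 3→4: —
step 7 deliver 1→2: —
step 8 timeout(0): 0={coor,t=2,log=-}
step 9 propose(0,'q'): 0={coor,t=3,log=-}
step 10 deliver 0→1: 1={part,t=2,log=-}
step 11 deliver 1→0: —
step 12 crash(3): 3={✗part,t=0,log=-}
step 13 deliver 4→1: —
step 14 crash(2): 2={✗part,t=0,log=-}
step 15 propose(0,'s'): 0={coor,t=4,log=-}
step 16 propose(0,'y'): 0={coor,t=5,log=-}
step 17 deliver 0→4: 4={part,t=2,log=-}
step 18 deliver 4→0: —
step 19 deliver 0→1: 1={part,t=3,log=-}
step 20 deliver 1→0: —
step 21 deliver 0→3: —
step 22 deliver 3→0: —
step 23 deliver 0→2: —
step 24 deliver 2→0: —
step 25 propose(0,'y'): 0={coor,t=6,log=-}
step 26 propose(0,'r'): 0={coor,t=7,log=-}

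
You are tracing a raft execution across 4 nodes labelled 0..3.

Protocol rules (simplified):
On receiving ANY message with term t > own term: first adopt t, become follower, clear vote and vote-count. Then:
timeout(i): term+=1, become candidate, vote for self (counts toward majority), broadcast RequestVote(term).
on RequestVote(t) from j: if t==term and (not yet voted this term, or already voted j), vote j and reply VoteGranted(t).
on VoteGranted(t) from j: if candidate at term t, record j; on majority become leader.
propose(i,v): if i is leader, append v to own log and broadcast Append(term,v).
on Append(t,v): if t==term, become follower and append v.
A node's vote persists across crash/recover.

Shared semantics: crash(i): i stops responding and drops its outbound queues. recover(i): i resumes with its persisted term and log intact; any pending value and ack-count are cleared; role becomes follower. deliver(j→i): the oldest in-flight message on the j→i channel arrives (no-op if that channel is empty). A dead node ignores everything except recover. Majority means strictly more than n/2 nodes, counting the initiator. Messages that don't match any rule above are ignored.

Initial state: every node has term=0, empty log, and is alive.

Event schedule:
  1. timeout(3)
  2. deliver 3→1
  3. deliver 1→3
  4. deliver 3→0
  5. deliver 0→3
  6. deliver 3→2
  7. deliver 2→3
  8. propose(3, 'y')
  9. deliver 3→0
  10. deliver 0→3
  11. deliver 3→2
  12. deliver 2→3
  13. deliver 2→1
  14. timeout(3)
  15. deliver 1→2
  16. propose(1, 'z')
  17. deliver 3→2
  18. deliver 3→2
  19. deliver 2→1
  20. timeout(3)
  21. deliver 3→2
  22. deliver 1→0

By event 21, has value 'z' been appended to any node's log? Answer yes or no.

[1] timeout(3) → N3(cand t1 [-])
[2] deliver 3→1 → N1(foll t1 [-])
[3] deliver 1→3 → ∅
[4] deliver 3→0 → N0(foll t1 [-])
[5] deliver 0→3 → N3(lead t1 [-])
[6] deliver 3→2 → N2(foll t1 [-])
[7] deliver 2→3 → ∅
[8] propose(3,'y') → N3(lead t1 [y])
[9] deliver 3→0 → N0(foll t1 [y])
[10] deliver 0→3 → ∅
[11] deliver 3→2 → N2(foll t1 [y])
[12] deliver 2→3 → ∅
[13] deliver 2→1 → ∅
[14] timeout(3) → N3(cand t2 [y])
[15] deliver 1→2 → ∅
[16] propose(1,'z') → ∅
[17] deliver 3→2 → N2(foll t2 [y])
[18] deliver 3→2 → ∅
[19] deliver 2→1 → ∅
[20] timeout(3) → N3(cand t3 [y])
[21] deliver 3→2 → N2(foll t3 [y])

no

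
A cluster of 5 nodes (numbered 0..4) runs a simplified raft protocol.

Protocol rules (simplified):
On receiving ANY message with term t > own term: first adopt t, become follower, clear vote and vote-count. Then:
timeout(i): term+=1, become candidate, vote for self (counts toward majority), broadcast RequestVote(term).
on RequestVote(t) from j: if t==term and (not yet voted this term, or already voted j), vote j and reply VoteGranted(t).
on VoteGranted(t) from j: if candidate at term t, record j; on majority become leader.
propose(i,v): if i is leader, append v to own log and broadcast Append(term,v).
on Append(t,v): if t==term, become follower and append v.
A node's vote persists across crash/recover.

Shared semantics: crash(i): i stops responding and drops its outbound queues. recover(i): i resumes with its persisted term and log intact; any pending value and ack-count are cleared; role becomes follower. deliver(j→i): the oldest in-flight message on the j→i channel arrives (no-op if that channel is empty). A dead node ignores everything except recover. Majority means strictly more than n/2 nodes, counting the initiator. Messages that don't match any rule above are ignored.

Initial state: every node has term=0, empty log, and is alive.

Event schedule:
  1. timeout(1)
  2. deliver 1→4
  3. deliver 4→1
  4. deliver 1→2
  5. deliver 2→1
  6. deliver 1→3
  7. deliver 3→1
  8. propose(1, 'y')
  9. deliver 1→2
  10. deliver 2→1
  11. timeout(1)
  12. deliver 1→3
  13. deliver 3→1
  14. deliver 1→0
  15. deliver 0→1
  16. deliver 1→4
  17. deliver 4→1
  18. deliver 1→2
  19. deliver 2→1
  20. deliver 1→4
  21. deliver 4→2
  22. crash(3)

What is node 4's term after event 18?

1

1. timeout(1):  <1:cand t1 ->
2. deliver 1→4:  <4:foll t1 ->
3. deliver 4→1:  nop
4. deliver 1→2:  <2:foll t1 ->
5. deliver 2→1:  <1:lead t1 ->
6. deliver 1→3:  <3:foll t1 ->
7. deliver 3→1:  nop
8. propose(1,'y'):  <1:lead t1 y>
9. deliver 1→2:  <2:foll t1 y>
10. deliver 2→1:  nop
11. timeout(1):  <1:cand t2 y>
12. deliver 1→3:  <3:foll t1 y>
13. deliver 3→1:  nop
14. deliver 1→0:  <0:foll t1 ->
15. deliver 0→1:  nop
16. deliver 1→4:  <4:foll t1 y>
17. deliver 4→1:  nop
18. deliver 1→2:  <2:foll t2 y>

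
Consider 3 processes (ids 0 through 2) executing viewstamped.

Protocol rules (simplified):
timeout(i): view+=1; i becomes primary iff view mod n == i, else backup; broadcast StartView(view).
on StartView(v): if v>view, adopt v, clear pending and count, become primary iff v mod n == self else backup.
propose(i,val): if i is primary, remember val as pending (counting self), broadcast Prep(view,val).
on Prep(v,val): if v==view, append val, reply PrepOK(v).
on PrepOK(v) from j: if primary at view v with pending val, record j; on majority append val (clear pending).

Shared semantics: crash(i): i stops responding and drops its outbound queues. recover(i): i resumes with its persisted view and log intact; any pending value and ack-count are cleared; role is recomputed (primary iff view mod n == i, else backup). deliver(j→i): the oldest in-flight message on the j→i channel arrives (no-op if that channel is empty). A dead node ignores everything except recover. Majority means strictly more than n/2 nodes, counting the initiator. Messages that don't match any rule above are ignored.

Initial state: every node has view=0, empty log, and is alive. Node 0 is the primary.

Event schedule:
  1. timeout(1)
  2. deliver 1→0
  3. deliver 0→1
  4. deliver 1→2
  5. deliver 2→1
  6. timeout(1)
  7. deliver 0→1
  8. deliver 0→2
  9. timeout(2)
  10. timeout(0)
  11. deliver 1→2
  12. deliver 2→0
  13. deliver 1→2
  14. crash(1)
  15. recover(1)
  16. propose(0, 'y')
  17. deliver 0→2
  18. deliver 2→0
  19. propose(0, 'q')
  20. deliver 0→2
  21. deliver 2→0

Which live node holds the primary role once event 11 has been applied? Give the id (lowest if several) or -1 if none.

2

after 1 — timeout(1): n1:prim/v1/[-]
after 2 — deliver 1→0: n0:back/v1/[-]
after 3 — deliver 0→1: ·
after 4 — deliver 1→2: n2:back/v1/[-]
after 5 — deliver 2→1: ·
after 6 — timeout(1): n1:back/v2/[-]
after 7 — deliver 0→1: ·
after 8 — deliver 0→2: ·
after 9 — timeout(2): n2:prim/v2/[-]
after 10 — timeout(0): n0:back/v2/[-]
after 11 — deliver 1→2: ·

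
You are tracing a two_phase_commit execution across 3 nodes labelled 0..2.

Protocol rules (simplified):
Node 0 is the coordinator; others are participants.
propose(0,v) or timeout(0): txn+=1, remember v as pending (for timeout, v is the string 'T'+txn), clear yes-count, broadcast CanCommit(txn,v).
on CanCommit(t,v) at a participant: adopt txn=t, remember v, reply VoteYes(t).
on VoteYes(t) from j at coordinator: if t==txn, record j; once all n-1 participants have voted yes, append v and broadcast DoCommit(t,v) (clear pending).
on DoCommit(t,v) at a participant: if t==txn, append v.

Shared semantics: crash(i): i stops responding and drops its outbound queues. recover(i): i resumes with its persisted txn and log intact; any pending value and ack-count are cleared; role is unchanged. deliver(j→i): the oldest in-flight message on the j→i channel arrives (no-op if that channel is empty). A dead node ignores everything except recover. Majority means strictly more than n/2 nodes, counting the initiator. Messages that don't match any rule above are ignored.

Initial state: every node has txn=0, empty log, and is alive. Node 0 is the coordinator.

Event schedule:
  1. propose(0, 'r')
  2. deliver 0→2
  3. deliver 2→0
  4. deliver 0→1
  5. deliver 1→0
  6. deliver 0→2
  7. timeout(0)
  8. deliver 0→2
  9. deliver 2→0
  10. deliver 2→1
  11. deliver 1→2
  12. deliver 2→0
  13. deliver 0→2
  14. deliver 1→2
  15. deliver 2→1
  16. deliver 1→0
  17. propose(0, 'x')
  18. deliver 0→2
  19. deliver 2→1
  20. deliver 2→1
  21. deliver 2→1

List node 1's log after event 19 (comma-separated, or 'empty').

empty

[1] propose(0,'r') → N0(coor t1 [-])
[2] deliver 0→2 → N2(part t1 [-])
[3] deliver 2→0 → ∅
[4] deliver 0→1 → N1(part t1 [-])
[5] deliver 1→0 → N0(coor t1 [r])
[6] deliver 0→2 → N2(part t1 [r])
[7] timeout(0) → N0(coor t2 [r])
[8] deliver 0→2 → N2(part t2 [r])
[9] deliver 2→0 → ∅
[10] deliver 2→1 → ∅
[11] deliver 1→2 → ∅
[12] deliver 2→0 → ∅
[13] deliver 0→2 → ∅
[14] deliver 1→2 → ∅
[15] deliver 2→1 → ∅
[16] deliver 1→0 → ∅
[17] propose(0,'x') → N0(coor t3 [r])
[18] deliver 0→2 → N2(part t3 [r])
[19] deliver 2→1 → ∅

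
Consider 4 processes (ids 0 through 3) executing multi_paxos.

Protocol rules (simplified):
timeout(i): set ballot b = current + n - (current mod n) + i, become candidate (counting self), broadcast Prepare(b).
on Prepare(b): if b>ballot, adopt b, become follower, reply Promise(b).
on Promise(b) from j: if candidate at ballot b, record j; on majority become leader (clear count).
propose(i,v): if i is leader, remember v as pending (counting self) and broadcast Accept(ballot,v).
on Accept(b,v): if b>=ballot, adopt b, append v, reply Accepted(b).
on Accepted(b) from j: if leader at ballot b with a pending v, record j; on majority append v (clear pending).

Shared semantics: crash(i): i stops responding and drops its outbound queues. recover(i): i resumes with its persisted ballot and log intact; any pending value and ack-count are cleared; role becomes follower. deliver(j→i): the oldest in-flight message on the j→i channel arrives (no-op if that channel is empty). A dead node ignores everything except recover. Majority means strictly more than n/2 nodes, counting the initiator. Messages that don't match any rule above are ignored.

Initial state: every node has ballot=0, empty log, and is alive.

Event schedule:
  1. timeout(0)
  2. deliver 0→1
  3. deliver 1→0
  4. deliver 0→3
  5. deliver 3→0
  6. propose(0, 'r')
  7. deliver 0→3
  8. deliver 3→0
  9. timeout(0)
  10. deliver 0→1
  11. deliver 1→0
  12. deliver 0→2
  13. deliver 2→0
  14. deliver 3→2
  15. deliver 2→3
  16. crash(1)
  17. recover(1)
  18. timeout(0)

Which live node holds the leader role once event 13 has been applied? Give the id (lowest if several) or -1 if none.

after 1 — timeout(0): n0:cand/b4/[-]
after 2 — deliver 0→1: n1:foll/b4/[-]
after 3 — deliver 1→0: ·
after 4 — deliver 0→3: n3:foll/b4/[-]
after 5 — deliver 3→0: n0:lead/b4/[-]
after 6 — propose(0,'r'): ·
after 7 — deliver 0→3: n3:foll/b4/[r]
after 8 — deliver 3→0: ·
after 9 — timeout(0): n0:cand/b8/[-]
after 10 — deliver 0→1: n1:foll/b4/[r]
after 11 — deliver 1→0: ·
after 12 — deliver 0→2: n2:foll/b4/[-]
after 13 — deliver 2→0: ·

-1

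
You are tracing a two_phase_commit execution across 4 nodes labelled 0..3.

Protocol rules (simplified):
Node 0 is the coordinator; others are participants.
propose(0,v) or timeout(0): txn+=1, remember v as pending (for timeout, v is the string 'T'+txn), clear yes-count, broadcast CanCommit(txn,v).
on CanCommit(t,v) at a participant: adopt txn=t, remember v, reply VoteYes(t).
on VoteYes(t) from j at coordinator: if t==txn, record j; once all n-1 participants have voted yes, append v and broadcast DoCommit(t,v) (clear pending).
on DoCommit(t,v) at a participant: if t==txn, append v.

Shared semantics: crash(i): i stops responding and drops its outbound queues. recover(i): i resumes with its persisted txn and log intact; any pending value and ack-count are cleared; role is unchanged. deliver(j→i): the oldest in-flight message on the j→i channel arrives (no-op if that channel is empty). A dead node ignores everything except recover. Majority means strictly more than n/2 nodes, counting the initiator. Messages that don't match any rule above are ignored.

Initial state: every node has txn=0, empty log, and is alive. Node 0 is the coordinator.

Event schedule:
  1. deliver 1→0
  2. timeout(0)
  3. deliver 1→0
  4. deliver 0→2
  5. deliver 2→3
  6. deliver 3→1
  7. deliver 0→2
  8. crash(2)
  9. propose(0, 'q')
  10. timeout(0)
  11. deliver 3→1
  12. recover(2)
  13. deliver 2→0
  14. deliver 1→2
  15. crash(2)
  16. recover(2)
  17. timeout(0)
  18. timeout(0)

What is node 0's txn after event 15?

step 1 deliver 1→0: —
step 2 timeout(0): 0={coor,t=1,log=-}
step 3 deliver 1→0: —
step 4 deliver 0→2: 2={part,t=1,log=-}
step 5 deliver 2→3: —
step 6 deliver 3→1: —
step 7 deliver 0→2: —
step 8 crash(2): 2={✗part,t=1,log=-}
step 9 propose(0,'q'): 0={coor,t=2,log=-}
step 10 timeout(0): 0={coor,t=3,log=-}
step 11 deliver 3→1: —
step 12 recover(2): 2={part,t=1,log=-}
step 13 deliver 2→0: —
step 14 deliver 1→2: —
step 15 crash(2): 2={✗part,t=1,log=-}

3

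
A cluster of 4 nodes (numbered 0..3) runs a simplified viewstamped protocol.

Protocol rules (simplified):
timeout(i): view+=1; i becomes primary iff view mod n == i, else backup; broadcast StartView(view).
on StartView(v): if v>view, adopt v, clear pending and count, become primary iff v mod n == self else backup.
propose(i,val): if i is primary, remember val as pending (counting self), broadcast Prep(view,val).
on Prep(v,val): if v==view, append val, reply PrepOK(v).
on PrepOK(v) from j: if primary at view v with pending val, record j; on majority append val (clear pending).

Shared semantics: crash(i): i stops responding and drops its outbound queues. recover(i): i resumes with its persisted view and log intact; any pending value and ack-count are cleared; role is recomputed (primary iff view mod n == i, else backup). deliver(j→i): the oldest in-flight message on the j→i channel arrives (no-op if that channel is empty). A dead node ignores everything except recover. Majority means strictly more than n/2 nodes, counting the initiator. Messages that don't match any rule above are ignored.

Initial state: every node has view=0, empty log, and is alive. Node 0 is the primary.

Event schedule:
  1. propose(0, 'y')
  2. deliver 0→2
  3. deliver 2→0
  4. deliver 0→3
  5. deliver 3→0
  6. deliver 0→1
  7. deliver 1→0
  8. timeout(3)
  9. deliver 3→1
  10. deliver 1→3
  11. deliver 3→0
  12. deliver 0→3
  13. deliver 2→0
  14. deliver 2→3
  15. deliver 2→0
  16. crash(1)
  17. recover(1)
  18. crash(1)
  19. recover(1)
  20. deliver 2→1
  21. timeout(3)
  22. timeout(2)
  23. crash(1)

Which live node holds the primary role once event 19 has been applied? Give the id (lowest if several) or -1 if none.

step 1 propose(0,'y'): —
step 2 deliver 0→2: 2={back,v=0,log=y}
step 3 deliver 2→0: —
step 4 deliver 0→3: 3={back,v=0,log=y}
step 5 deliver 3→0: 0={prim,v=0,log=y}
step 6 deliver 0→1: 1={back,v=0,log=y}
step 7 deliver 1→0: —
step 8 timeout(3): 3={back,v=1,log=y}
step 9 deliver 3→1: 1={prim,v=1,log=y}
step 10 deliver 1→3: —
step 11 deliver 3→0: 0={back,v=1,log=y}
step 12 deliver 0→3: —
step 13 deliver 2→0: —
step 14 deliver 2→3: —
step 15 deliver 2→0: —
step 16 crash(1): 1={✗prim,v=1,log=y}
step 17 recover(1): 1={prim,v=1,log=y}
step 18 crash(1): 1={✗prim,v=1,log=y}
step 19 recover(1): 1={prim,v=1,log=y}

1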